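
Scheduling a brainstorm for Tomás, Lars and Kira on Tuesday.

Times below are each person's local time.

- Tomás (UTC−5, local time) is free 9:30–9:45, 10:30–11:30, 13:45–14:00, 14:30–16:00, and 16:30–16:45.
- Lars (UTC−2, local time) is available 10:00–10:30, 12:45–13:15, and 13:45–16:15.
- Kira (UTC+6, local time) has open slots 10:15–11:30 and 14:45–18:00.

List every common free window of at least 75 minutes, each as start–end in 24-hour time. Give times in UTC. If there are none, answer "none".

Tomás → UTC: 14:30–14:45, 15:30–16:30, 18:45–19:00, 19:30–21:00, 21:30–21:45.
Lars → UTC: 12:00–12:30, 14:45–15:15, 15:45–18:15.
Kira → UTC: 04:15–05:30, 08:45–12:00.
Tomás ∩ Lars: 15:45–16:30.
Tomás ∩ Lars ∩ Kira: (none).
Windows ≥ 75 min: (none).

none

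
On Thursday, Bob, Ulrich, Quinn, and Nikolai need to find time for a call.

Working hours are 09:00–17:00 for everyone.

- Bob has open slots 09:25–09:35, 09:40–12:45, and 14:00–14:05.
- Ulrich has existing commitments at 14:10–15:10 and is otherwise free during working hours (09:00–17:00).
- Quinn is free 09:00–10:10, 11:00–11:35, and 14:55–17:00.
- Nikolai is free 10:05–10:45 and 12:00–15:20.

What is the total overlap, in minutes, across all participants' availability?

5 minutes

Ulrich free within 09:00–17:00: 09:00–14:10, 15:10–17:00.
Bob ∩ Ulrich: 09:25–09:35, 09:40–12:45, 14:00–14:05.
Bob ∩ Ulrich ∩ Quinn: 09:25–09:35, 09:40–10:10, 11:00–11:35.
Bob ∩ Ulrich ∩ Quinn ∩ Nikolai: 10:05–10:10.
Total common minutes: 5.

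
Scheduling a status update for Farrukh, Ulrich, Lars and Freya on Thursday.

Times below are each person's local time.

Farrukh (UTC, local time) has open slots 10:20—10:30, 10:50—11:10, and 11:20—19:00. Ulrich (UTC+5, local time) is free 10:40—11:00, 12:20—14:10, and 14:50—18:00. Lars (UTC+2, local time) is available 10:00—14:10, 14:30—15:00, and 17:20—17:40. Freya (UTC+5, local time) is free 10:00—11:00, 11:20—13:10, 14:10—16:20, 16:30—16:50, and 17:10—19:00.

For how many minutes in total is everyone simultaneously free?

Farrukh → UTC: 10:20–10:30, 10:50–11:10, 11:20–19:00.
Ulrich → UTC: 05:40–06:00, 07:20–09:10, 09:50–13:00.
Lars → UTC: 08:00–12:10, 12:30–13:00, 15:20–15:40.
Freya → UTC: 05:00–06:00, 06:20–08:10, 09:10–11:20, 11:30–11:50, 12:10–14:00.
Farrukh ∩ Ulrich: 10:20–10:30, 10:50–11:10, 11:20–13:00.
Farrukh ∩ Ulrich ∩ Lars: 10:20–10:30, 10:50–11:10, 11:20–12:10, 12:30–13:00.
Farrukh ∩ Ulrich ∩ Lars ∩ Freya: 10:20–10:30, 10:50–11:10, 11:30–11:50, 12:30–13:00.
Total common minutes: 10 + 20 + 20 + 30 = 80.

80 minutes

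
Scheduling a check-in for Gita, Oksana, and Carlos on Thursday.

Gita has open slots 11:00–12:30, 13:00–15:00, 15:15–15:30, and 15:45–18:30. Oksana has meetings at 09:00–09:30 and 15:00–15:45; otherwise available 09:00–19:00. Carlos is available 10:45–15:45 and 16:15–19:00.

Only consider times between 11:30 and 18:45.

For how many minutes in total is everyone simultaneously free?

Oksana free within 09:00–19:00: 09:30–15:00, 15:45–19:00.
Gita ∩ Oksana: 11:00–12:30, 13:00–15:00, 15:45–18:30.
Gita ∩ Oksana ∩ Carlos: 11:00–12:30, 13:00–15:00, 16:15–18:30.
Restricted to 11:30–18:45: 11:30–12:30, 13:00–15:00, 16:15–18:30.
Total common minutes: 60 + 120 + 135 = 315.

315 minutes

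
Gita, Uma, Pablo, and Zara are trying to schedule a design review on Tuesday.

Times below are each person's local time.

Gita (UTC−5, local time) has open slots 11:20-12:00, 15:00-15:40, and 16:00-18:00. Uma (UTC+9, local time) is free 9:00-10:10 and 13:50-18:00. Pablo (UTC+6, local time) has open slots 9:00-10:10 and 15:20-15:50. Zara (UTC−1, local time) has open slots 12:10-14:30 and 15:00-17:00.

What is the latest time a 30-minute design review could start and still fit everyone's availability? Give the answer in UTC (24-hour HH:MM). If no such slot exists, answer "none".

Gita → UTC: 16:20–17:00, 20:00–20:40, 21:00–23:00.
Uma → UTC: 00:00–01:10, 04:50–09:00.
Pablo → UTC: 03:00–04:10, 09:20–09:50.
Zara → UTC: 13:10–15:30, 16:00–18:00.
Gita ∩ Uma: (none).
Gita ∩ Uma ∩ Pablo: (none).
Gita ∩ Uma ∩ Pablo ∩ Zara: (none).
Windows ≥ 30 min: (none).

none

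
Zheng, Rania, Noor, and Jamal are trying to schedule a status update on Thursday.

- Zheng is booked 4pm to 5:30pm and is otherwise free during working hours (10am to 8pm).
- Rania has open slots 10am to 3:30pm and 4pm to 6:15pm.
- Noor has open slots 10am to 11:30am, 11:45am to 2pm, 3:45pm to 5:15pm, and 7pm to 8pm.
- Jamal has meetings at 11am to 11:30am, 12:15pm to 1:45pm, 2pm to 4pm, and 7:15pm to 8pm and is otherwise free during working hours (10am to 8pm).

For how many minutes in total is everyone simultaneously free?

Zheng free within 10:00–20:00: 10:00–16:00, 17:30–20:00.
Jamal free within 10:00–20:00: 10:00–11:00, 11:30–12:15, 13:45–14:00, 16:00–19:15.
Zheng ∩ Rania: 10:00–15:30, 17:30–18:15.
Zheng ∩ Rania ∩ Noor: 10:00–11:30, 11:45–14:00.
Zheng ∩ Rania ∩ Noor ∩ Jamal: 10:00–11:00, 11:45–12:15, 13:45–14:00.
Total common minutes: 60 + 30 + 15 = 105.

105 minutes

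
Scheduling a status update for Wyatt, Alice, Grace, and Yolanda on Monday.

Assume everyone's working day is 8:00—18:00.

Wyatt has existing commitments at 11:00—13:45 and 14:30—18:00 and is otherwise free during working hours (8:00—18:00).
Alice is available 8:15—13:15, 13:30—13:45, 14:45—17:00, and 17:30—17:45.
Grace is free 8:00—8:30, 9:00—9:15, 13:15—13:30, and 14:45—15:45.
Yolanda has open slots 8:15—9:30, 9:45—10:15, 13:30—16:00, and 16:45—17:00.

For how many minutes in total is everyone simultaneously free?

Wyatt free within 08:00–18:00: 08:00–11:00, 13:45–14:30.
Wyatt ∩ Alice: 08:15–11:00.
Wyatt ∩ Alice ∩ Grace: 08:15–08:30, 09:00–09:15.
Wyatt ∩ Alice ∩ Grace ∩ Yolanda: 08:15–08:30, 09:00–09:15.
Total common minutes: 15 + 15 = 30.

30 minutes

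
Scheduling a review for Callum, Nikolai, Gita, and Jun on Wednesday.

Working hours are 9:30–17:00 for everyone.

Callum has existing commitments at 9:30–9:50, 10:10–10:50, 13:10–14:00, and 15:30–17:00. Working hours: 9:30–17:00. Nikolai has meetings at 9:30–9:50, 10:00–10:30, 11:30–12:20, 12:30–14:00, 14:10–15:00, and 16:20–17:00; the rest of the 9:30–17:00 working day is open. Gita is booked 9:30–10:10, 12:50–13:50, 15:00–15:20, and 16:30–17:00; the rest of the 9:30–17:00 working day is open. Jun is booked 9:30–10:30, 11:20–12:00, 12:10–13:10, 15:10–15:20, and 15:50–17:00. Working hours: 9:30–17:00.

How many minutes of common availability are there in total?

Callum free within 09:30–17:00: 09:50–10:10, 10:50–13:10, 14:00–15:30.
Nikolai free within 09:30–17:00: 09:50–10:00, 10:30–11:30, 12:20–12:30, 14:00–14:10, 15:00–16:20.
Gita free within 09:30–17:00: 10:10–12:50, 13:50–15:00, 15:20–16:30.
Jun free within 09:30–17:00: 10:30–11:20, 12:00–12:10, 13:10–15:10, 15:20–15:50.
Callum ∩ Nikolai: 09:50–10:00, 10:50–11:30, 12:20–12:30, 14:00–14:10, 15:00–15:30.
Callum ∩ Nikolai ∩ Gita: 10:50–11:30, 12:20–12:30, 14:00–14:10, 15:20–15:30.
Callum ∩ Nikolai ∩ Gita ∩ Jun: 10:50–11:20, 14:00–14:10, 15:20–15:30.
Total common minutes: 30 + 10 + 10 = 50.

50 minutes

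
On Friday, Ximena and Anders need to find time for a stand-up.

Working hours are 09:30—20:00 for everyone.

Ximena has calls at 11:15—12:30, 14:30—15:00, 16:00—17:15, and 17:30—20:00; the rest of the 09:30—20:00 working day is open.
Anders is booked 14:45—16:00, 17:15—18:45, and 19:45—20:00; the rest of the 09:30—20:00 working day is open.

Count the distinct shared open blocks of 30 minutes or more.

Ximena free within 09:30–20:00: 09:30–11:15, 12:30–14:30, 15:00–16:00, 17:15–17:30.
Anders free within 09:30–20:00: 09:30–14:45, 16:00–17:15, 18:45–19:45.
Ximena ∩ Anders: 09:30–11:15, 12:30–14:30.
Windows ≥ 30 min: 09:30–11:15, 12:30–14:30.
That's 2 windows.

2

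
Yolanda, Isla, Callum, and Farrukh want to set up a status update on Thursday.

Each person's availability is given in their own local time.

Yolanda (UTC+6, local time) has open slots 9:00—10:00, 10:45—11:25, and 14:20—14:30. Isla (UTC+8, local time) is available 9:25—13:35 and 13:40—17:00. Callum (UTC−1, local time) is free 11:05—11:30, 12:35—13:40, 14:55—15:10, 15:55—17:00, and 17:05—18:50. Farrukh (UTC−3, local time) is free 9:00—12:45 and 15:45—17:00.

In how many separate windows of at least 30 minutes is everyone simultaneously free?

0

Yolanda → UTC: 03:00–04:00, 04:45–05:25, 08:20–08:30.
Isla → UTC: 01:25–05:35, 05:40–09:00.
Callum → UTC: 12:05–12:30, 13:35–14:40, 15:55–16:10, 16:55–18:00, 18:05–19:50.
Farrukh → UTC: 12:00–15:45, 18:45–20:00.
Yolanda ∩ Isla: 03:00–04:00, 04:45–05:25, 08:20–08:30.
Yolanda ∩ Isla ∩ Callum: (none).
Yolanda ∩ Isla ∩ Callum ∩ Farrukh: (none).
Windows ≥ 30 min: (none).
That's 0 windows.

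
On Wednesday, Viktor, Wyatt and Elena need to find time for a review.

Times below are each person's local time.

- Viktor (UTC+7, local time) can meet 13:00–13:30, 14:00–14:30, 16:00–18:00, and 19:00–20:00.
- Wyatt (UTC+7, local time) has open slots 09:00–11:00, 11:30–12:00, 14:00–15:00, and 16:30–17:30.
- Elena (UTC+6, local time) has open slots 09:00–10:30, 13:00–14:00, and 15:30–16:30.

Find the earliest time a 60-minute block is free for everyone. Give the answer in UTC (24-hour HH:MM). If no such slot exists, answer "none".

09:30

Viktor → UTC: 06:00–06:30, 07:00–07:30, 09:00–11:00, 12:00–13:00.
Wyatt → UTC: 02:00–04:00, 04:30–05:00, 07:00–08:00, 09:30–10:30.
Elena → UTC: 03:00–04:30, 07:00–08:00, 09:30–10:30.
Viktor ∩ Wyatt: 07:00–07:30, 09:30–10:30.
Viktor ∩ Wyatt ∩ Elena: 07:00–07:30, 09:30–10:30.
Windows ≥ 60 min: 09:30–10:30.
Earliest such window starts at 09:30.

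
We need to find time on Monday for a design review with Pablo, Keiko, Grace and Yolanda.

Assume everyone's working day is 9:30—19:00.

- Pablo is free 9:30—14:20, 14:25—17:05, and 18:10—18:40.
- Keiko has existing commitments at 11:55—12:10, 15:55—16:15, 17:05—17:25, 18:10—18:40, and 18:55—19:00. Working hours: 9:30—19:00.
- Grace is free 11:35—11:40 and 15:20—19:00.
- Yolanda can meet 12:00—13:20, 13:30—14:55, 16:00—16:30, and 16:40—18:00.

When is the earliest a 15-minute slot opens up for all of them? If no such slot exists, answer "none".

16:15

Keiko free within 09:30–19:00: 09:30–11:55, 12:10–15:55, 16:15–17:05, 17:25–18:10, 18:40–18:55.
Pablo ∩ Keiko: 09:30–11:55, 12:10–14:20, 14:25–15:55, 16:15–17:05.
Pablo ∩ Keiko ∩ Grace: 11:35–11:40, 15:20–15:55, 16:15–17:05.
Pablo ∩ Keiko ∩ Grace ∩ Yolanda: 16:15–16:30, 16:40–17:05.
Windows ≥ 15 min: 16:15–16:30, 16:40–17:05.
Earliest such window starts at 16:15.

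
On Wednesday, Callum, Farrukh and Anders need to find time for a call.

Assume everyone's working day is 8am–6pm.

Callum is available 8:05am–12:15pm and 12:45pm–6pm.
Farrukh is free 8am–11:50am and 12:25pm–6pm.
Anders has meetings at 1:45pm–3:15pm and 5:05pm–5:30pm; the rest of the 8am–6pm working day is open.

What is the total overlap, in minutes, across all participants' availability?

425 minutes

Anders free within 08:00–18:00: 08:00–13:45, 15:15–17:05, 17:30–18:00.
Callum ∩ Farrukh: 08:05–11:50, 12:45–18:00.
Callum ∩ Farrukh ∩ Anders: 08:05–11:50, 12:45–13:45, 15:15–17:05, 17:30–18:00.
Total common minutes: 225 + 60 + 110 + 30 = 425.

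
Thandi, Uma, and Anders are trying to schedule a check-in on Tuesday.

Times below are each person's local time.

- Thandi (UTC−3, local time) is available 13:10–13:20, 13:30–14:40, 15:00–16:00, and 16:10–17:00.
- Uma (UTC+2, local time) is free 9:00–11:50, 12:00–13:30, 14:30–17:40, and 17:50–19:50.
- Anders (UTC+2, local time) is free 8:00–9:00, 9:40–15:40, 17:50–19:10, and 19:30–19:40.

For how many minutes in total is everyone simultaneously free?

Thandi → UTC: 16:10–16:20, 16:30–17:40, 18:00–19:00, 19:10–20:00.
Uma → UTC: 07:00–09:50, 10:00–11:30, 12:30–15:40, 15:50–17:50.
Anders → UTC: 06:00–07:00, 07:40–13:40, 15:50–17:10, 17:30–17:40.
Thandi ∩ Uma: 16:10–16:20, 16:30–17:40.
Thandi ∩ Uma ∩ Anders: 16:10–16:20, 16:30–17:10, 17:30–17:40.
Total common minutes: 10 + 40 + 10 = 60.

60 minutes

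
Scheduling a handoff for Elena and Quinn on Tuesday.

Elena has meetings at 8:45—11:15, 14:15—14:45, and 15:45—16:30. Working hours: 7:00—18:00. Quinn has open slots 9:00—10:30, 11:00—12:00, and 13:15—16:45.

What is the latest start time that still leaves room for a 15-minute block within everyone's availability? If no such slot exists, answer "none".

16:30

Elena free within 07:00–18:00: 07:00–08:45, 11:15–14:15, 14:45–15:45, 16:30–18:00.
Elena ∩ Quinn: 11:15–12:00, 13:15–14:15, 14:45–15:45, 16:30–16:45.
Windows ≥ 15 min: 11:15–12:00, 13:15–14:15, 14:45–15:45, 16:30–16:45.
Latest start in the last window 16:30–16:45 is 16:45 − 15 min = 16:30.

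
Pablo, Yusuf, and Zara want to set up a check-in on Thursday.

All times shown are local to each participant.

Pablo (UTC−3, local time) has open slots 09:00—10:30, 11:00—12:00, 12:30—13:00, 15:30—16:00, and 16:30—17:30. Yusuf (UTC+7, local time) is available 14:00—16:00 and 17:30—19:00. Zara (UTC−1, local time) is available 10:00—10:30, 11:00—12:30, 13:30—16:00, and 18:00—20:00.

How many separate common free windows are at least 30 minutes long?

0

Pablo → UTC: 12:00–13:30, 14:00–15:00, 15:30–16:00, 18:30–19:00, 19:30–20:30.
Yusuf → UTC: 07:00–09:00, 10:30–12:00.
Zara → UTC: 11:00–11:30, 12:00–13:30, 14:30–17:00, 19:00–21:00.
Pablo ∩ Yusuf: (none).
Pablo ∩ Yusuf ∩ Zara: (none).
Windows ≥ 30 min: (none).
That's 0 windows.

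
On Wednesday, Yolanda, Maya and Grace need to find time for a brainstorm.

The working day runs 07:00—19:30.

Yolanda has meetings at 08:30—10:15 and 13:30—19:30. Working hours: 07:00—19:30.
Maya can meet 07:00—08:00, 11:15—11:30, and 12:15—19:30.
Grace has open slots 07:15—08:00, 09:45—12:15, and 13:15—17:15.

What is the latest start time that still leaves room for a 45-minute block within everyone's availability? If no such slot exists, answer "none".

Yolanda free within 07:00–19:30: 07:00–08:30, 10:15–13:30.
Yolanda ∩ Maya: 07:00–08:00, 11:15–11:30, 12:15–13:30.
Yolanda ∩ Maya ∩ Grace: 07:15–08:00, 11:15–11:30, 13:15–13:30.
Windows ≥ 45 min: 07:15–08:00.
Latest start in the last window 07:15–08:00 is 08:00 − 45 min = 07:15.

07:15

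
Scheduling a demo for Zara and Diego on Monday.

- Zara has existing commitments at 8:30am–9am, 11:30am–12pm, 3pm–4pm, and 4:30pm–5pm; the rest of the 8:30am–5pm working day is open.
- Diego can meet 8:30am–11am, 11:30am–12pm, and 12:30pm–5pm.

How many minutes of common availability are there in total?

Zara free within 08:30–17:00: 09:00–11:30, 12:00–15:00, 16:00–16:30.
Zara ∩ Diego: 09:00–11:00, 12:30–15:00, 16:00–16:30.
Total common minutes: 120 + 150 + 30 = 300.

300 minutes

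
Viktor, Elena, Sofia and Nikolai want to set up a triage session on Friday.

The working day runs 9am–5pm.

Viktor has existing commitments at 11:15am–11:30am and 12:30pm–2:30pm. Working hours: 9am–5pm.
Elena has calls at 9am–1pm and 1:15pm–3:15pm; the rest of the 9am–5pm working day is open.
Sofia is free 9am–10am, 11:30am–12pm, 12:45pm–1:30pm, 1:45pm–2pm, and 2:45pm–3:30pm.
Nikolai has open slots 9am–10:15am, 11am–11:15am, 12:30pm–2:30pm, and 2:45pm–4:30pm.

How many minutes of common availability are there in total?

Viktor free within 09:00–17:00: 09:00–11:15, 11:30–12:30, 14:30–17:00.
Elena free within 09:00–17:00: 13:00–13:15, 15:15–17:00.
Viktor ∩ Elena: 15:15–17:00.
Viktor ∩ Elena ∩ Sofia: 15:15–15:30.
Viktor ∩ Elena ∩ Sofia ∩ Nikolai: 15:15–15:30.
Total common minutes: 15.

15 minutes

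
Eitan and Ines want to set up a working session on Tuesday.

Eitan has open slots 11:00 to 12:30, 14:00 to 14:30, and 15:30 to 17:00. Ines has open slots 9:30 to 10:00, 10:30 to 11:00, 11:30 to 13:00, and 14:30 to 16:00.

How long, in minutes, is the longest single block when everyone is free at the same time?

60 minutes

Eitan ∩ Ines: 11:30–12:30, 15:30–16:00.
Common window lengths: 60, 30 min; longest is 60.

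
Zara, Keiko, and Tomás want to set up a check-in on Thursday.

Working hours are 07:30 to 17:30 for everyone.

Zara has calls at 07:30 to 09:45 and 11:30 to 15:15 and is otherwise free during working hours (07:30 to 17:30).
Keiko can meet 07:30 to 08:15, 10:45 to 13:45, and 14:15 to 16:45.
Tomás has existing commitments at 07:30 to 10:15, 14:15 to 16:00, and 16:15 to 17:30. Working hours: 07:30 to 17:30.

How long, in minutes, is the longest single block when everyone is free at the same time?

Zara free within 07:30–17:30: 09:45–11:30, 15:15–17:30.
Tomás free within 07:30–17:30: 10:15–14:15, 16:00–16:15.
Zara ∩ Keiko: 10:45–11:30, 15:15–16:45.
Zara ∩ Keiko ∩ Tomás: 10:45–11:30, 16:00–16:15.
Common window lengths: 45, 15 min; longest is 45.

45 minutes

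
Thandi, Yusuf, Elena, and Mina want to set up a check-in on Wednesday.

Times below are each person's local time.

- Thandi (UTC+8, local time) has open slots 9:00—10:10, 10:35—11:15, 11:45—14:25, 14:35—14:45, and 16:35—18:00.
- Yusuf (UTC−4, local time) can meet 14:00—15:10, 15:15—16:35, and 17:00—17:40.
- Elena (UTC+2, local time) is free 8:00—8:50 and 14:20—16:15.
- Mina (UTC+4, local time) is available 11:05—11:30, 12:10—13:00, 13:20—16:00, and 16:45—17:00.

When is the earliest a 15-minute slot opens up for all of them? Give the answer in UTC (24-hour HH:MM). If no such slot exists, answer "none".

none

Thandi → UTC: 01:00–02:10, 02:35–03:15, 03:45–06:25, 06:35–06:45, 08:35–10:00.
Yusuf → UTC: 18:00–19:10, 19:15–20:35, 21:00–21:40.
Elena → UTC: 06:00–06:50, 12:20–14:15.
Mina → UTC: 07:05–07:30, 08:10–09:00, 09:20–12:00, 12:45–13:00.
Thandi ∩ Yusuf: (none).
Thandi ∩ Yusuf ∩ Elena: (none).
Thandi ∩ Yusuf ∩ Elena ∩ Mina: (none).
Windows ≥ 15 min: (none).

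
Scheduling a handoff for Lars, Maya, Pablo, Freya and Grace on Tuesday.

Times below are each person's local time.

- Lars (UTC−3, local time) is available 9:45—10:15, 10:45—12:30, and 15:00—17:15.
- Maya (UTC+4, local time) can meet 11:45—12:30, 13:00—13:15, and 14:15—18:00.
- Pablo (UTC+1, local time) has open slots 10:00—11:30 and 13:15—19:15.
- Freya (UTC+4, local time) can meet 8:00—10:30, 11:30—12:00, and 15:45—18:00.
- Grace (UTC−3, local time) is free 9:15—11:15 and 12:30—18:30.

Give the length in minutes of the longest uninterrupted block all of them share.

Lars → UTC: 12:45–13:15, 13:45–15:30, 18:00–20:15.
Maya → UTC: 07:45–08:30, 09:00–09:15, 10:15–14:00.
Pablo → UTC: 09:00–10:30, 12:15–18:15.
Freya → UTC: 04:00–06:30, 07:30–08:00, 11:45–14:00.
Grace → UTC: 12:15–14:15, 15:30–21:30.
Lars ∩ Maya: 12:45–13:15, 13:45–14:00.
Lars ∩ Maya ∩ Pablo: 12:45–13:15, 13:45–14:00.
Lars ∩ Maya ∩ Pablo ∩ Freya: 12:45–13:15, 13:45–14:00.
Lars ∩ Maya ∩ Pablo ∩ Freya ∩ Grace: 12:45–13:15, 13:45–14:00.
Common window lengths: 30, 15 min; longest is 30.

30 minutes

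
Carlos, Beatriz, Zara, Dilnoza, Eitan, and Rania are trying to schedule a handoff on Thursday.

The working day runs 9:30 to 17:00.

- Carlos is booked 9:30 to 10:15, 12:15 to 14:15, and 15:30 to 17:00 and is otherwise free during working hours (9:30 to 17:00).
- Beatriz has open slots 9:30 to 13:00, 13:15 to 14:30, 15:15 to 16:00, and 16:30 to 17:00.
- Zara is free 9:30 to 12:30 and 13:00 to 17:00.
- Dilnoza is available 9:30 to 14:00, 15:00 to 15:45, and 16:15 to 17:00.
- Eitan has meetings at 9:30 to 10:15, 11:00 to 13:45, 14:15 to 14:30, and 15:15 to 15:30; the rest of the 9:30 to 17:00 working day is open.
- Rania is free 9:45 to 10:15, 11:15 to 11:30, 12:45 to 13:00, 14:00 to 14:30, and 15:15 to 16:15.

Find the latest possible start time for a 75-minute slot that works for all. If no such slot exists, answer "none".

none

Carlos free within 09:30–17:00: 10:15–12:15, 14:15–15:30.
Eitan free within 09:30–17:00: 10:15–11:00, 13:45–14:15, 14:30–15:15, 15:30–17:00.
Carlos ∩ Beatriz: 10:15–12:15, 14:15–14:30, 15:15–15:30.
Carlos ∩ Beatriz ∩ Zara: 10:15–12:15, 14:15–14:30, 15:15–15:30.
Carlos ∩ Beatriz ∩ Zara ∩ Dilnoza: 10:15–12:15, 15:15–15:30.
Carlos ∩ Beatriz ∩ Zara ∩ Dilnoza ∩ Eitan: 10:15–11:00.
Carlos ∩ Beatriz ∩ Zara ∩ Dilnoza ∩ Eitan ∩ Rania: (none).
Windows ≥ 75 min: (none).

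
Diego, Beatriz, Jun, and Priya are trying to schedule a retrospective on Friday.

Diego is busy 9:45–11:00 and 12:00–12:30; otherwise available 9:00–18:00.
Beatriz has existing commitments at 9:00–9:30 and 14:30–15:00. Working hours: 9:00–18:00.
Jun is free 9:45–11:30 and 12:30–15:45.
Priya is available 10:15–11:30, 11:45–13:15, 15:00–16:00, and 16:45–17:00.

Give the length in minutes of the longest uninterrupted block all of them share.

45 minutes

Diego free within 09:00–18:00: 09:00–09:45, 11:00–12:00, 12:30–18:00.
Beatriz free within 09:00–18:00: 09:30–14:30, 15:00–18:00.
Diego ∩ Beatriz: 09:30–09:45, 11:00–12:00, 12:30–14:30, 15:00–18:00.
Diego ∩ Beatriz ∩ Jun: 11:00–11:30, 12:30–14:30, 15:00–15:45.
Diego ∩ Beatriz ∩ Jun ∩ Priya: 11:00–11:30, 12:30–13:15, 15:00–15:45.
Common window lengths: 30, 45, 45 min; longest is 45.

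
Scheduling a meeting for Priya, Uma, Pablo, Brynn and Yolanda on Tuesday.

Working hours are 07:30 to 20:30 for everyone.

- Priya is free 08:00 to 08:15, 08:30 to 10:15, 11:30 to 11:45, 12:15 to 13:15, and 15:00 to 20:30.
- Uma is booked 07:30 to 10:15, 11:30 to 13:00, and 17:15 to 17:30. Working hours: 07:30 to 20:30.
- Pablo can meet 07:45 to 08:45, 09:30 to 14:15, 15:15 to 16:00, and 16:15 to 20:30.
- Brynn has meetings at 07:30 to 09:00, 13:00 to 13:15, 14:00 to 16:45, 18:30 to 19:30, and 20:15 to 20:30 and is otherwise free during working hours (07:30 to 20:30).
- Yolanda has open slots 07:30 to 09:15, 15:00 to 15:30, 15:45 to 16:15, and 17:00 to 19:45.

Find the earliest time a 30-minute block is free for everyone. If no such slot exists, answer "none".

17:30

Uma free within 07:30–20:30: 10:15–11:30, 13:00–17:15, 17:30–20:30.
Brynn free within 07:30–20:30: 09:00–13:00, 13:15–14:00, 16:45–18:30, 19:30–20:15.
Priya ∩ Uma: 13:00–13:15, 15:00–17:15, 17:30–20:30.
Priya ∩ Uma ∩ Pablo: 13:00–13:15, 15:15–16:00, 16:15–17:15, 17:30–20:30.
Priya ∩ Uma ∩ Pablo ∩ Brynn: 16:45–17:15, 17:30–18:30, 19:30–20:15.
Priya ∩ Uma ∩ Pablo ∩ Brynn ∩ Yolanda: 17:00–17:15, 17:30–18:30, 19:30–19:45.
Windows ≥ 30 min: 17:30–18:30.
Earliest such window starts at 17:30.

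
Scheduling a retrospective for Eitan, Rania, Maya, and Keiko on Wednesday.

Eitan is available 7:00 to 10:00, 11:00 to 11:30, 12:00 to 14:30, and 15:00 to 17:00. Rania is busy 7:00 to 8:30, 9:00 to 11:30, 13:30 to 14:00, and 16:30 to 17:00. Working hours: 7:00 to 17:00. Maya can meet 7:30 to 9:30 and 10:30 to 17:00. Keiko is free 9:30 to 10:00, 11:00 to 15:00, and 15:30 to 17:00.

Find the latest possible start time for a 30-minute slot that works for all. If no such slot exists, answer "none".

Rania free within 07:00–17:00: 08:30–09:00, 11:30–13:30, 14:00–16:30.
Eitan ∩ Rania: 08:30–09:00, 12:00–13:30, 14:00–14:30, 15:00–16:30.
Eitan ∩ Rania ∩ Maya: 08:30–09:00, 12:00–13:30, 14:00–14:30, 15:00–16:30.
Eitan ∩ Rania ∩ Maya ∩ Keiko: 12:00–13:30, 14:00–14:30, 15:30–16:30.
Windows ≥ 30 min: 12:00–13:30, 14:00–14:30, 15:30–16:30.
Latest start in the last window 15:30–16:30 is 16:30 − 30 min = 16:00.

16:00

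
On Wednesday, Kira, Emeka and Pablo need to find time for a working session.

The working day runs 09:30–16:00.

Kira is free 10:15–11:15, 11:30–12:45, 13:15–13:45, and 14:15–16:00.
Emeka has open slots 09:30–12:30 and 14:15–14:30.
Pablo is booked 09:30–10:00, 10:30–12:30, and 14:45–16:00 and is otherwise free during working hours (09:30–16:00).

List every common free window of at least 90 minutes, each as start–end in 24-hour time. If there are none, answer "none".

none

Pablo free within 09:30–16:00: 10:00–10:30, 12:30–14:45.
Kira ∩ Emeka: 10:15–11:15, 11:30–12:30, 14:15–14:30.
Kira ∩ Emeka ∩ Pablo: 10:15–10:30, 14:15–14:30.
Windows ≥ 90 min: (none).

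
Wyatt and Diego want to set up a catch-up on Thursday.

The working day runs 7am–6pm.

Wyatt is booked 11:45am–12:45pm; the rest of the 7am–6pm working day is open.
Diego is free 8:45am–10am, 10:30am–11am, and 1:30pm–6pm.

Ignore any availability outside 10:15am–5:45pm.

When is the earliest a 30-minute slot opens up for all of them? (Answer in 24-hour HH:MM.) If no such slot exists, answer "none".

10:30

Wyatt free within 07:00–18:00: 07:00–11:45, 12:45–18:00.
Wyatt ∩ Diego: 08:45–10:00, 10:30–11:00, 13:30–18:00.
Restricted to 10:15–17:45: 10:30–11:00, 13:30–17:45.
Windows ≥ 30 min: 10:30–11:00, 13:30–17:45.
Earliest such window starts at 10:30.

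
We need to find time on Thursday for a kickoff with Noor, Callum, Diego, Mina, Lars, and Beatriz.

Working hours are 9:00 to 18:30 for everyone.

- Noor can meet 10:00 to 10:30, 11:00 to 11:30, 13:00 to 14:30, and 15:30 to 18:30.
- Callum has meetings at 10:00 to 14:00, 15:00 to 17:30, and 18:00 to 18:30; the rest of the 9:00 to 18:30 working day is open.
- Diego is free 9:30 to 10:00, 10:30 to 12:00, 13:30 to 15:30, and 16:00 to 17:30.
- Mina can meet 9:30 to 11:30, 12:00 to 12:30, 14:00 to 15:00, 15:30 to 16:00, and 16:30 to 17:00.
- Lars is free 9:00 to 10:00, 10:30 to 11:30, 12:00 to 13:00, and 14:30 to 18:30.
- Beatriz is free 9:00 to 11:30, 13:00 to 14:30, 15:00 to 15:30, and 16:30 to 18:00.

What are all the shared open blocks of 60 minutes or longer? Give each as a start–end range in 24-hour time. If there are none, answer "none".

none

Callum free within 09:00–18:30: 09:00–10:00, 14:00–15:00, 17:30–18:00.
Noor ∩ Callum: 14:00–14:30, 17:30–18:00.
Noor ∩ Callum ∩ Diego: 14:00–14:30.
Noor ∩ Callum ∩ Diego ∩ Mina: 14:00–14:30.
Noor ∩ Callum ∩ Diego ∩ Mina ∩ Lars: (none).
Noor ∩ Callum ∩ Diego ∩ Mina ∩ Lars ∩ Beatriz: (none).
Windows ≥ 60 min: (none).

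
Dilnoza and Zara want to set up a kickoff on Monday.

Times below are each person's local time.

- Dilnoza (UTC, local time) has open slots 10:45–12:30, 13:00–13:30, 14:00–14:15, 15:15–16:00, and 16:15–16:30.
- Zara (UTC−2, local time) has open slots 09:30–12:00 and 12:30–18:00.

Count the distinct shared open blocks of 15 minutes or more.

Dilnoza → UTC: 10:45–12:30, 13:00–13:30, 14:00–14:15, 15:15–16:00, 16:15–16:30.
Zara → UTC: 11:30–14:00, 14:30–20:00.
Dilnoza ∩ Zara: 11:30–12:30, 13:00–13:30, 15:15–16:00, 16:15–16:30.
Windows ≥ 15 min: 11:30–12:30, 13:00–13:30, 15:15–16:00, 16:15–16:30.
That's 4 windows.

4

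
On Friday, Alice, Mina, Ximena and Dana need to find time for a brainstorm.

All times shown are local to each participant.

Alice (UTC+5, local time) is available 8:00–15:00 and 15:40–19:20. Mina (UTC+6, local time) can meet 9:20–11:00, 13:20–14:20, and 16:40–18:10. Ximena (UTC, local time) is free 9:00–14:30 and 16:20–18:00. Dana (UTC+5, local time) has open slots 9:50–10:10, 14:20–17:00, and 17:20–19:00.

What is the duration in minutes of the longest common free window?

80 minutes

Alice → UTC: 03:00–10:00, 10:40–14:20.
Mina → UTC: 03:20–05:00, 07:20–08:20, 10:40–12:10.
Ximena → UTC: 09:00–14:30, 16:20–18:00.
Dana → UTC: 04:50–05:10, 09:20–12:00, 12:20–14:00.
Alice ∩ Mina: 03:20–05:00, 07:20–08:20, 10:40–12:10.
Alice ∩ Mina ∩ Ximena: 10:40–12:10.
Alice ∩ Mina ∩ Ximena ∩ Dana: 10:40–12:00.
Single common window of 80 minutes.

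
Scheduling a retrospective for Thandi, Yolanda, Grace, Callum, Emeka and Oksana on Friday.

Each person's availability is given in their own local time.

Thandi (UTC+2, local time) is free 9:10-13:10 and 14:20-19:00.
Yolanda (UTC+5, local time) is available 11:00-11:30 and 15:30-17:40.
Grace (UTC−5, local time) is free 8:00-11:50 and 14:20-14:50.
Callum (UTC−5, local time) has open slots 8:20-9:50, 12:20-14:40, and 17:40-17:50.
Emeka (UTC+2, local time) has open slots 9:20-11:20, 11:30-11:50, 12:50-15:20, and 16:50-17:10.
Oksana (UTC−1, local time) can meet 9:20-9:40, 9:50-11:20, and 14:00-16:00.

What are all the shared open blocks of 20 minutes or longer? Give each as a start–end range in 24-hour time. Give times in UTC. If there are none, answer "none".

Thandi → UTC: 07:10–11:10, 12:20–17:00.
Yolanda → UTC: 06:00–06:30, 10:30–12:40.
Grace → UTC: 13:00–16:50, 19:20–19:50.
Callum → UTC: 13:20–14:50, 17:20–19:40, 22:40–22:50.
Emeka → UTC: 07:20–09:20, 09:30–09:50, 10:50–13:20, 14:50–15:10.
Oksana → UTC: 10:20–10:40, 10:50–12:20, 15:00–17:00.
Thandi ∩ Yolanda: 10:30–11:10, 12:20–12:40.
Thandi ∩ Yolanda ∩ Grace: (none).
Thandi ∩ Yolanda ∩ Grace ∩ Callum: (none).
Thandi ∩ Yolanda ∩ Grace ∩ Callum ∩ Emeka: (none).
Thandi ∩ Yolanda ∩ Grace ∩ Callum ∩ Emeka ∩ Oksana: (none).
Windows ≥ 20 min: (none).

none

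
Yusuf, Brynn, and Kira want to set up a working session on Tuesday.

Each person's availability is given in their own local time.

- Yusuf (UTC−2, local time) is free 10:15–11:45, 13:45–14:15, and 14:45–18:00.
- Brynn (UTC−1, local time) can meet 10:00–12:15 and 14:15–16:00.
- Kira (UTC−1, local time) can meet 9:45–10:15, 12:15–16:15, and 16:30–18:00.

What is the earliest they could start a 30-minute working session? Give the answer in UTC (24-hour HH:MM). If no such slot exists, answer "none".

15:45

Yusuf → UTC: 12:15–13:45, 15:45–16:15, 16:45–20:00.
Brynn → UTC: 11:00–13:15, 15:15–17:00.
Kira → UTC: 10:45–11:15, 13:15–17:15, 17:30–19:00.
Yusuf ∩ Brynn: 12:15–13:15, 15:45–16:15, 16:45–17:00.
Yusuf ∩ Brynn ∩ Kira: 15:45–16:15, 16:45–17:00.
Windows ≥ 30 min: 15:45–16:15.
Earliest such window starts at 15:45.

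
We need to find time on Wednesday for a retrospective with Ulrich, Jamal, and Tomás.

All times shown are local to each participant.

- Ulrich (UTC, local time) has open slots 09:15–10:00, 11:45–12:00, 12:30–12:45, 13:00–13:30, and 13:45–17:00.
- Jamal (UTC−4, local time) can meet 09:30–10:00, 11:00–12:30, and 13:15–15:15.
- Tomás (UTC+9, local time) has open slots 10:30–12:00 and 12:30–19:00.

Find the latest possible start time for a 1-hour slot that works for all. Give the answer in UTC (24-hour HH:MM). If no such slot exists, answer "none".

none

Ulrich → UTC: 09:15–10:00, 11:45–12:00, 12:30–12:45, 13:00–13:30, 13:45–17:00.
Jamal → UTC: 13:30–14:00, 15:00–16:30, 17:15–19:15.
Tomás → UTC: 01:30–03:00, 03:30–10:00.
Ulrich ∩ Jamal: 13:45–14:00, 15:00–16:30.
Ulrich ∩ Jamal ∩ Tomás: (none).
Windows ≥ 60 min: (none).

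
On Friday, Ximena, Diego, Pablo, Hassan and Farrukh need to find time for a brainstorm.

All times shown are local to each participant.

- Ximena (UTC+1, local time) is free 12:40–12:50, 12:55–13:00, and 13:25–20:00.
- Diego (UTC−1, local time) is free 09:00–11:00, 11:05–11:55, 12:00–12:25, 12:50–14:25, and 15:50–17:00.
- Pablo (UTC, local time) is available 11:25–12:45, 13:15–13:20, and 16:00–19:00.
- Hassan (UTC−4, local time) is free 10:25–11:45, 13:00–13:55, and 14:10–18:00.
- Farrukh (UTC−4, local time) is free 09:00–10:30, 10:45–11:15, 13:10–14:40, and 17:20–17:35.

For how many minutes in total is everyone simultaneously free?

45 minutes

Ximena → UTC: 11:40–11:50, 11:55–12:00, 12:25–19:00.
Diego → UTC: 10:00–12:00, 12:05–12:55, 13:00–13:25, 13:50–15:25, 16:50–18:00.
Pablo → UTC: 11:25–12:45, 13:15–13:20, 16:00–19:00.
Hassan → UTC: 14:25–15:45, 17:00–17:55, 18:10–22:00.
Farrukh → UTC: 13:00–14:30, 14:45–15:15, 17:10–18:40, 21:20–21:35.
Ximena ∩ Diego: 11:40–11:50, 11:55–12:00, 12:25–12:55, 13:00–13:25, 13:50–15:25, 16:50–18:00.
Ximena ∩ Diego ∩ Pablo: 11:40–11:50, 11:55–12:00, 12:25–12:45, 13:15–13:20, 16:50–18:00.
Ximena ∩ Diego ∩ Pablo ∩ Hassan: 17:00–17:55.
Ximena ∩ Diego ∩ Pablo ∩ Hassan ∩ Farrukh: 17:10–17:55.
Total common minutes: 45.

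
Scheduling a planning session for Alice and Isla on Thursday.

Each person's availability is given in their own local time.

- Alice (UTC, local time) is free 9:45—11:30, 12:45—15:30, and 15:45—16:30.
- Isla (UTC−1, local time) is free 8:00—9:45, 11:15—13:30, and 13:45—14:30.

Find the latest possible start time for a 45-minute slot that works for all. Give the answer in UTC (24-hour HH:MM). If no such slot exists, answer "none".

14:45

Alice → UTC: 09:45–11:30, 12:45–15:30, 15:45–16:30.
Isla → UTC: 09:00–10:45, 12:15–14:30, 14:45–15:30.
Alice ∩ Isla: 09:45–10:45, 12:45–14:30, 14:45–15:30.
Windows ≥ 45 min: 09:45–10:45, 12:45–14:30, 14:45–15:30.
Latest start in the last window 14:45–15:30 is 15:30 − 45 min = 14:45.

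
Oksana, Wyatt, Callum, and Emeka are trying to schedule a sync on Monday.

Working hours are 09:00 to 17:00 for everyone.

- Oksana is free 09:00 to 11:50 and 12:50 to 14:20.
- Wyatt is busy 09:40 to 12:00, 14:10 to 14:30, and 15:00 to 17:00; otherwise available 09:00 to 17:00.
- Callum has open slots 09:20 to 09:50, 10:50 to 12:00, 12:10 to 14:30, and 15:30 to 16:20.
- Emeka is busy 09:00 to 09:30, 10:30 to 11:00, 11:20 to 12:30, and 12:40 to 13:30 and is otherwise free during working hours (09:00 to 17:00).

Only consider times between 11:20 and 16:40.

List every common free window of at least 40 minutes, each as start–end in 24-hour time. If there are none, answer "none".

Wyatt free within 09:00–17:00: 09:00–09:40, 12:00–14:10, 14:30–15:00.
Emeka free within 09:00–17:00: 09:30–10:30, 11:00–11:20, 12:30–12:40, 13:30–17:00.
Oksana ∩ Wyatt: 09:00–09:40, 12:50–14:10.
Oksana ∩ Wyatt ∩ Callum: 09:20–09:40, 12:50–14:10.
Oksana ∩ Wyatt ∩ Callum ∩ Emeka: 09:30–09:40, 13:30–14:10.
Restricted to 11:20–16:40: 13:30–14:10.
Windows ≥ 40 min: 13:30–14:10.

13:30–14:10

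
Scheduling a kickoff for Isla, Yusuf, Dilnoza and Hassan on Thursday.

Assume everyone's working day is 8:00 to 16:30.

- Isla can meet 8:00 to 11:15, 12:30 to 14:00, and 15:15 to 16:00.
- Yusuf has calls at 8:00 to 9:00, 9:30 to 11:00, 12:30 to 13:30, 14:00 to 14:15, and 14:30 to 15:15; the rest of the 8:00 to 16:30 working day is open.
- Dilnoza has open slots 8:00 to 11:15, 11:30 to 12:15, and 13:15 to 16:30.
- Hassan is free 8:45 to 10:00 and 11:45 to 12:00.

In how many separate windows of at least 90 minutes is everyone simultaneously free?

0

Yusuf free within 08:00–16:30: 09:00–09:30, 11:00–12:30, 13:30–14:00, 14:15–14:30, 15:15–16:30.
Isla ∩ Yusuf: 09:00–09:30, 11:00–11:15, 13:30–14:00, 15:15–16:00.
Isla ∩ Yusuf ∩ Dilnoza: 09:00–09:30, 11:00–11:15, 13:30–14:00, 15:15–16:00.
Isla ∩ Yusuf ∩ Dilnoza ∩ Hassan: 09:00–09:30.
Windows ≥ 90 min: (none).
That's 0 windows.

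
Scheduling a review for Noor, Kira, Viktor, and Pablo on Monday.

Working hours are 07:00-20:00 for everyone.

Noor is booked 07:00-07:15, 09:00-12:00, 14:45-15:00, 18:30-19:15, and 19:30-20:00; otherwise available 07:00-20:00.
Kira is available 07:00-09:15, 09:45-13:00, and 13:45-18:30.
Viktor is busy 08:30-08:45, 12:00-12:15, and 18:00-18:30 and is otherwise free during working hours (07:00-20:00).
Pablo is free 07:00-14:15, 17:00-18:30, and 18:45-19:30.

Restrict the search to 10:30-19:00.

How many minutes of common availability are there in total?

135 minutes

Noor free within 07:00–20:00: 07:15–09:00, 12:00–14:45, 15:00–18:30, 19:15–19:30.
Viktor free within 07:00–20:00: 07:00–08:30, 08:45–12:00, 12:15–18:00, 18:30–20:00.
Noor ∩ Kira: 07:15–09:00, 12:00–13:00, 13:45–14:45, 15:00–18:30.
Noor ∩ Kira ∩ Viktor: 07:15–08:30, 08:45–09:00, 12:15–13:00, 13:45–14:45, 15:00–18:00.
Noor ∩ Kira ∩ Viktor ∩ Pablo: 07:15–08:30, 08:45–09:00, 12:15–13:00, 13:45–14:15, 17:00–18:00.
Restricted to 10:30–19:00: 12:15–13:00, 13:45–14:15, 17:00–18:00.
Total common minutes: 45 + 30 + 60 = 135.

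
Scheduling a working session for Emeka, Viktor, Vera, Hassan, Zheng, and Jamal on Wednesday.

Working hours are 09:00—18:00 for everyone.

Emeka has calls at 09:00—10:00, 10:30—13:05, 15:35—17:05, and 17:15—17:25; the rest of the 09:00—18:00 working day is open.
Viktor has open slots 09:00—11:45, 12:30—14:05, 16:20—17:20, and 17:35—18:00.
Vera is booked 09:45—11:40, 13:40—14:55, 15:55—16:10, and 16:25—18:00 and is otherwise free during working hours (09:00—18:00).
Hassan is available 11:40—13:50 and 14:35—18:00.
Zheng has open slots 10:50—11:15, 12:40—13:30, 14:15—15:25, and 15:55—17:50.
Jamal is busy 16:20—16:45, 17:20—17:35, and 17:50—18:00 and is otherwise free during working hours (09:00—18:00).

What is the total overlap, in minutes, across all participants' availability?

Emeka free within 09:00–18:00: 10:00–10:30, 13:05–15:35, 17:05–17:15, 17:25–18:00.
Vera free within 09:00–18:00: 09:00–09:45, 11:40–13:40, 14:55–15:55, 16:10–16:25.
Jamal free within 09:00–18:00: 09:00–16:20, 16:45–17:20, 17:35–17:50.
Emeka ∩ Viktor: 10:00–10:30, 13:05–14:05, 17:05–17:15, 17:35–18:00.
Emeka ∩ Viktor ∩ Vera: 13:05–13:40.
Emeka ∩ Viktor ∩ Vera ∩ Hassan: 13:05–13:40.
Emeka ∩ Viktor ∩ Vera ∩ Hassan ∩ Zheng: 13:05–13:30.
Emeka ∩ Viktor ∩ Vera ∩ Hassan ∩ Zheng ∩ Jamal: 13:05–13:30.
Total common minutes: 25.

25 minutes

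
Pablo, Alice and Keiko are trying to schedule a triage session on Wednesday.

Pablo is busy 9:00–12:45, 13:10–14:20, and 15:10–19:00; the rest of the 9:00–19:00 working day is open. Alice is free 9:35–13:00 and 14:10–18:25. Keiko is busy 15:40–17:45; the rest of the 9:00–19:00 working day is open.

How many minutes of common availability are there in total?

65 minutes

Pablo free within 09:00–19:00: 12:45–13:10, 14:20–15:10.
Keiko free within 09:00–19:00: 09:00–15:40, 17:45–19:00.
Pablo ∩ Alice: 12:45–13:00, 14:20–15:10.
Pablo ∩ Alice ∩ Keiko: 12:45–13:00, 14:20–15:10.
Total common minutes: 15 + 50 = 65.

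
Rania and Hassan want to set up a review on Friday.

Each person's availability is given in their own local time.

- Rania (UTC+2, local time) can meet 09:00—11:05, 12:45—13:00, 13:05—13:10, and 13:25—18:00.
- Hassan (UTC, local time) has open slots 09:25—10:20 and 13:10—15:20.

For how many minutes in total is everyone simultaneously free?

130 minutes

Rania → UTC: 07:00–09:05, 10:45–11:00, 11:05–11:10, 11:25–16:00.
Hassan → UTC: 09:25–10:20, 13:10–15:20.
Rania ∩ Hassan: 13:10–15:20.
Total common minutes: 130.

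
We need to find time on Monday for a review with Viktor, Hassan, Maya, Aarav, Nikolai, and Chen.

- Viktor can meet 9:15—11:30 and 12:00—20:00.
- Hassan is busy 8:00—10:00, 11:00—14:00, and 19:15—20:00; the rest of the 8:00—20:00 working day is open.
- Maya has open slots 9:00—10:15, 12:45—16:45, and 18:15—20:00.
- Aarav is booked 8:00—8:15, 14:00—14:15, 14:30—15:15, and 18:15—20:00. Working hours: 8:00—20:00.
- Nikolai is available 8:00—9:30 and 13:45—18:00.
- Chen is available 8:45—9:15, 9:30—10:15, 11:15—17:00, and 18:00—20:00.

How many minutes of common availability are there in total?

Hassan free within 08:00–20:00: 10:00–11:00, 14:00–19:15.
Aarav free within 08:00–20:00: 08:15–14:00, 14:15–14:30, 15:15–18:15.
Viktor ∩ Hassan: 10:00–11:00, 14:00–19:15.
Viktor ∩ Hassan ∩ Maya: 10:00–10:15, 14:00–16:45, 18:15–19:15.
Viktor ∩ Hassan ∩ Maya ∩ Aarav: 10:00–10:15, 14:15–14:30, 15:15–16:45.
Viktor ∩ Hassan ∩ Maya ∩ Aarav ∩ Nikolai: 14:15–14:30, 15:15–16:45.
Viktor ∩ Hassan ∩ Maya ∩ Aarav ∩ Nikolai ∩ Chen: 14:15–14:30, 15:15–16:45.
Total common minutes: 15 + 90 = 105.

105 minutes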